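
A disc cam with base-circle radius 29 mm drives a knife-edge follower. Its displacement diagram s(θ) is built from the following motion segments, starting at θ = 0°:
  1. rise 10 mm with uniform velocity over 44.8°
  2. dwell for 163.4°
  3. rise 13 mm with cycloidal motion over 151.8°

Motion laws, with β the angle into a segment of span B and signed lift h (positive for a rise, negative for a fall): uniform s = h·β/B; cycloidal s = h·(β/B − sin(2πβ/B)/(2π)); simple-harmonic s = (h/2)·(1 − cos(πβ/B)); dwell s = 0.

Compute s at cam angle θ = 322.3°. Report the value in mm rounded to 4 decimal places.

seg 1 [0°–44.8°] uniform, h=10: full span → s += 10 → s = 10.0000
seg 2 [44.8°–208.2°] dwell: s stays 10.0000
seg 3 [208.2°–360°] cycloidal, h=13: θ=322.3° here. β=114.1, B=151.8. 13·(0.7516 − sin(2π·0.7516)/(2π)) = 11.8403 → s = 21.8403

21.8403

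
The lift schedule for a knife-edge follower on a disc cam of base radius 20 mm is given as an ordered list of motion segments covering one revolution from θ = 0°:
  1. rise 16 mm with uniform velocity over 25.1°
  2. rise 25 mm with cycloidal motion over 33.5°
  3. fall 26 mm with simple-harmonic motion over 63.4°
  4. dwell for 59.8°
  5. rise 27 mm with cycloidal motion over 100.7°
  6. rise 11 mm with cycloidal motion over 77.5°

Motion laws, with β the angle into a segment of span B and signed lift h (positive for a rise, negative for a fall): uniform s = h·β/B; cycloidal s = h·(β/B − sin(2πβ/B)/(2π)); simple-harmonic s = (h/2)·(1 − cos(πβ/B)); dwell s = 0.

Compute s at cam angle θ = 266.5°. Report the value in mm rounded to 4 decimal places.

seg 1 [0°–25.1°] uniform, h=16: full span → s += 16 → s = 16.0000
seg 2 [25.1°–58.6°] cycloidal, h=25: full span → s += 25 → s = 41.0000
seg 3 [58.6°–122°] simple-harmonic, h=-26: full span → s += -26 → s = 15.0000
seg 4 [122°–181.8°] dwell: s stays 15.0000
seg 5 [181.8°–282.5°] cycloidal, h=27: θ=266.5° here. β=84.7, B=100.7. 27·(0.8411 − sin(2π·0.8411)/(2π)) = 26.3221 → s = 41.3221

41.3221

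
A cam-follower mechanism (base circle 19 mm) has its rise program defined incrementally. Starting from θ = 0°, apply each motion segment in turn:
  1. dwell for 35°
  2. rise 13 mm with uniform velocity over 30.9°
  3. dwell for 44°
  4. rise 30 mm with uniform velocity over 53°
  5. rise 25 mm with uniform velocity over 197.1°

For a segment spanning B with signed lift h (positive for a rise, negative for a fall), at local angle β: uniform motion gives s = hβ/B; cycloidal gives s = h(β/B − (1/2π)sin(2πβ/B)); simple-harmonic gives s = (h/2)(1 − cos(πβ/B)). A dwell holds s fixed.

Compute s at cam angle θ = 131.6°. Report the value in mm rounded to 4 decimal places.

seg 1 [0°–35°] dwell: s stays 0.0000
seg 2 [35°–65.9°] uniform, h=13: full span → s += 13 → s = 13.0000
seg 3 [65.9°–109.9°] dwell: s stays 13.0000
seg 4 [109.9°–162.9°] uniform, h=30: θ=131.6° here. β=21.7, B=53. 30·21.7/53 = 12.2830 → s = 25.2830

25.2830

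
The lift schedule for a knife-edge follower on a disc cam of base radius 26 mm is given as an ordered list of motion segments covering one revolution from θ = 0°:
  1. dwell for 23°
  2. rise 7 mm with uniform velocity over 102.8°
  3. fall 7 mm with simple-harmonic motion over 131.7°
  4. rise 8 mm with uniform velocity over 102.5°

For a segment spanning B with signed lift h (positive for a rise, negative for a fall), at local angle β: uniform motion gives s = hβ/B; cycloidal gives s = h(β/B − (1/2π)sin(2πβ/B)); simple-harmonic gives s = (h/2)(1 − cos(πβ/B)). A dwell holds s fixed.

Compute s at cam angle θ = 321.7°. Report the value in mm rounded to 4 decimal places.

seg 1 [0°–23°] dwell: s stays 0.0000
seg 2 [23°–125.8°] uniform, h=7: full span → s += 7 → s = 7.0000
seg 3 [125.8°–257.5°] simple-harmonic, h=-7: full span → s += -7 → s = 0.0000
seg 4 [257.5°–360°] uniform, h=8: θ=321.7° here. β=64.2, B=102.5. 8·64.2/102.5 = 5.0107 → s = 5.0107

5.0107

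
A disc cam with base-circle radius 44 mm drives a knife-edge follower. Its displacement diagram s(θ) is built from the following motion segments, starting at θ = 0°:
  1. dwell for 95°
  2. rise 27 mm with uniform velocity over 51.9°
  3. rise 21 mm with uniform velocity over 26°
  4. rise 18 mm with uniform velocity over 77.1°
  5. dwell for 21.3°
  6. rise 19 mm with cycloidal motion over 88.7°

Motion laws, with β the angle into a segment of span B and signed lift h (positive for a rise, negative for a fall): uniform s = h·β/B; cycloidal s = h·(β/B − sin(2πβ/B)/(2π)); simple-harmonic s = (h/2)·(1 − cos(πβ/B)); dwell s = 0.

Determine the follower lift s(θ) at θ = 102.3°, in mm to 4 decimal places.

seg 1 [0°–95°] dwell: s stays 0.0000
seg 2 [95°–146.9°] uniform, h=27: θ=102.3° here. β=7.3, B=51.9. 27·7.3/51.9 = 3.7977 → s = 3.7977

3.7977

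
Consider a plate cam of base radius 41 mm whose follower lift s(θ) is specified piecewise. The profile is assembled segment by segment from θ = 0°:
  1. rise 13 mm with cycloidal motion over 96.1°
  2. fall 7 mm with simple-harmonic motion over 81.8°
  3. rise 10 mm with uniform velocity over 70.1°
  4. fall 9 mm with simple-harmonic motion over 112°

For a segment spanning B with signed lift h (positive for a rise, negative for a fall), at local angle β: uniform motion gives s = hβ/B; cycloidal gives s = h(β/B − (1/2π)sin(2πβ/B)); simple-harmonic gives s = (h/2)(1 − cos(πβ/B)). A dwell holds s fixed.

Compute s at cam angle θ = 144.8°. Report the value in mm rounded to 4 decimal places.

seg 1 [0°–96.1°] cycloidal, h=13: full span → s += 13 → s = 13.0000
seg 2 [96.1°–177.9°] simple-harmonic, h=-7: θ=144.8° here. β=48.7, B=81.8. -7/2·(1 − cos(π·0.5954)) = -4.5329 → s = 8.4671

8.4671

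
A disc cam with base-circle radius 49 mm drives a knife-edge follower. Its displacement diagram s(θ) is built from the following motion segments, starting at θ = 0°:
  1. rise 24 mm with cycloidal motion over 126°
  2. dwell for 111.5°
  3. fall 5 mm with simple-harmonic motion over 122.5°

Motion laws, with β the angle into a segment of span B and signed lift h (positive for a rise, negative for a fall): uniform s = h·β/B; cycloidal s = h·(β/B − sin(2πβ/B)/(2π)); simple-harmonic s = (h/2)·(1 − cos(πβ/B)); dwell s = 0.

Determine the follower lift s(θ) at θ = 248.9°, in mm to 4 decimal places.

seg 1 [0°–126°] cycloidal, h=24: full span → s += 24 → s = 24.0000
seg 2 [126°–237.5°] dwell: s stays 24.0000
seg 3 [237.5°–360°] simple-harmonic, h=-5: θ=248.9° here. β=11.4, B=122.5. -5/2·(1 − cos(π·0.0931)) = -0.1061 → s = 23.8939

23.8939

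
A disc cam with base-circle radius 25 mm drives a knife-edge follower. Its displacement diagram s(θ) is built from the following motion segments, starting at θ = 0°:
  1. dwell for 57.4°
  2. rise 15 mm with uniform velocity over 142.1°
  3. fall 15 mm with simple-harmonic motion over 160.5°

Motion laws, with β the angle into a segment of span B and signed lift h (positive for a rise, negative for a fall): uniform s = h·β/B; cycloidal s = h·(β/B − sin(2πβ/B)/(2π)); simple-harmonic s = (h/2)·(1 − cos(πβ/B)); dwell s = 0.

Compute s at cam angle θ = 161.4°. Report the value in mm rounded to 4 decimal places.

seg 1 [0°–57.4°] dwell: s stays 0.0000
seg 2 [57.4°–199.5°] uniform, h=15: θ=161.4° here. β=104, B=142.1. 15·104/142.1 = 10.9782 → s = 10.9782

10.9782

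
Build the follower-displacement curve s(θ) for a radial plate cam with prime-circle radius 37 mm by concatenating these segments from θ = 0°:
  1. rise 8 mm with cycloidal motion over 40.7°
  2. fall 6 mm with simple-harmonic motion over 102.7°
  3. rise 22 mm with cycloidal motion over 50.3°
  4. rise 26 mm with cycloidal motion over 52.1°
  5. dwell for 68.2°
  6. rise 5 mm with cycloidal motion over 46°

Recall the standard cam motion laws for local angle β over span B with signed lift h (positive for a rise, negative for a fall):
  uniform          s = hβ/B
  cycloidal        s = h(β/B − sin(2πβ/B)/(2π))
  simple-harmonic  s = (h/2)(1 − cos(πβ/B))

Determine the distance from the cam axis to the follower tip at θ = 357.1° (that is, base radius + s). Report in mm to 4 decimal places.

seg 1 [0°–40.7°] cycloidal, h=8: full span → s += 8 → s = 8.0000
seg 2 [40.7°–143.4°] simple-harmonic, h=-6: full span → s += -6 → s = 2.0000
seg 3 [143.4°–193.7°] cycloidal, h=22: full span → s += 22 → s = 24.0000
seg 4 [193.7°–245.8°] cycloidal, h=26: full span → s += 26 → s = 50.0000
seg 5 [245.8°–314°] dwell: s stays 50.0000
seg 6 [314°–360°] cycloidal, h=5: θ=357.1° here. β=43.1, B=46. 5·(0.9370 − sin(2π·0.9370)/(2π)) = 4.9918 → s = 54.9918
radial distance = base radius + s = 37 + 54.9918 = 91.9918

91.9918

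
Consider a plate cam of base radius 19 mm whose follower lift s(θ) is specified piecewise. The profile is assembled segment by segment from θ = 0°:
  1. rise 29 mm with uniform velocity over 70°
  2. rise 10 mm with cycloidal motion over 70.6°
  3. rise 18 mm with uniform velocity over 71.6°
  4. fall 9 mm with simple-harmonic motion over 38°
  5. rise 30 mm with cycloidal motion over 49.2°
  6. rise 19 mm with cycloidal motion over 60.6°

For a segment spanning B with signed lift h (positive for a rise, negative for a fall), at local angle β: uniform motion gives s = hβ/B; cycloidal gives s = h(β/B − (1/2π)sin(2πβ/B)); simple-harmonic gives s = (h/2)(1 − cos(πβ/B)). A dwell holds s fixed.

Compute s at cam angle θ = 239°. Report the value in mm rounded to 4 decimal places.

seg 1 [0°–70°] uniform, h=29: full span → s += 29 → s = 29.0000
seg 2 [70°–140.6°] cycloidal, h=10: full span → s += 10 → s = 39.0000
seg 3 [140.6°–212.2°] uniform, h=18: full span → s += 18 → s = 57.0000
seg 4 [212.2°–250.2°] simple-harmonic, h=-9: θ=239° here. β=26.8, B=38. -9/2·(1 − cos(π·0.7053)) = -7.2049 → s = 49.7951

49.7951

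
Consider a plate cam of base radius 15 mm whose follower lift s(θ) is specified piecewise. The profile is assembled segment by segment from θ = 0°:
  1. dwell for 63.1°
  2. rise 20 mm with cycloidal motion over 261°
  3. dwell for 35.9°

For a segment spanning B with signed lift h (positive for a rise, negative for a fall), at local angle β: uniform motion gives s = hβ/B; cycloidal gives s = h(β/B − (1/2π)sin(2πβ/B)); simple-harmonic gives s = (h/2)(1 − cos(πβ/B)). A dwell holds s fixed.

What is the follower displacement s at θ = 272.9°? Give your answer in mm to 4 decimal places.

seg 1 [0°–63.1°] dwell: s stays 0.0000
seg 2 [63.1°–324.1°] cycloidal, h=20: θ=272.9° here. β=209.8, B=261. 20·(0.8038 − sin(2π·0.8038)/(2π)) = 19.0794 → s = 19.0794

19.0794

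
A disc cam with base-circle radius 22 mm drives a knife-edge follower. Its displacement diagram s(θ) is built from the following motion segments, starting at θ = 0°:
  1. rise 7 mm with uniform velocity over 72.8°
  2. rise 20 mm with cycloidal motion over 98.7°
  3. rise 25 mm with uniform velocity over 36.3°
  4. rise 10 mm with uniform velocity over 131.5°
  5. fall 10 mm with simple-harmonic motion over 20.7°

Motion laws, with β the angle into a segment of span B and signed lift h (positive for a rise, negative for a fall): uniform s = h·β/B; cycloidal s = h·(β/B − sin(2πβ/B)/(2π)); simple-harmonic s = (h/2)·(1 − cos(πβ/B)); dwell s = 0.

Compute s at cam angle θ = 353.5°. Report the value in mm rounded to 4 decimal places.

seg 1 [0°–72.8°] uniform, h=7: full span → s += 7 → s = 7.0000
seg 2 [72.8°–171.5°] cycloidal, h=20: full span → s += 20 → s = 27.0000
seg 3 [171.5°–207.8°] uniform, h=25: full span → s += 25 → s = 52.0000
seg 4 [207.8°–339.3°] uniform, h=10: full span → s += 10 → s = 62.0000
seg 5 [339.3°–360°] simple-harmonic, h=-10: θ=353.5° here. β=14.2, B=20.7. -10/2·(1 − cos(π·0.6860)) = -7.7581 → s = 54.2419

54.2419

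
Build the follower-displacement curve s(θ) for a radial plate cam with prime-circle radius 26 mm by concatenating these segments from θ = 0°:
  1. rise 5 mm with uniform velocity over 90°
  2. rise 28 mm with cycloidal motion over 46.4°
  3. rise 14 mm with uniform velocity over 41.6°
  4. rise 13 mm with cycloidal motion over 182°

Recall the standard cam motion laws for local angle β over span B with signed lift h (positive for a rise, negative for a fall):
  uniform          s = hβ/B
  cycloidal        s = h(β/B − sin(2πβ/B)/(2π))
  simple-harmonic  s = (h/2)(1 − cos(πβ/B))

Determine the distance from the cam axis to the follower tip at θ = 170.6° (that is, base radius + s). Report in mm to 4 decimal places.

seg 1 [0°–90°] uniform, h=5: full span → s += 5 → s = 5.0000
seg 2 [90°–136.4°] cycloidal, h=28: full span → s += 28 → s = 33.0000
seg 3 [136.4°–178°] uniform, h=14: θ=170.6° here. β=34.2, B=41.6. 14·34.2/41.6 = 11.5096 → s = 44.5096
radial distance = base radius + s = 26 + 44.5096 = 70.5096

70.5096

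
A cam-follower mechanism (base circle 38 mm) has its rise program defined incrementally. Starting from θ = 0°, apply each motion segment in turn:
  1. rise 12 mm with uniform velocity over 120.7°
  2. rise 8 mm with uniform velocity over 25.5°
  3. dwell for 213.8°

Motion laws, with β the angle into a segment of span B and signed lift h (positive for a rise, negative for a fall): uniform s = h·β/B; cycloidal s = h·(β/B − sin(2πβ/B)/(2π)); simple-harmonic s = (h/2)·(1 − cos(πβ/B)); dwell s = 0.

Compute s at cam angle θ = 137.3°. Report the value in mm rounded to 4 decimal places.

seg 1 [0°–120.7°] uniform, h=12: full span → s += 12 → s = 12.0000
seg 2 [120.7°–146.2°] uniform, h=8: θ=137.3° here. β=16.6, B=25.5. 8·16.6/25.5 = 5.2078 → s = 17.2078

17.2078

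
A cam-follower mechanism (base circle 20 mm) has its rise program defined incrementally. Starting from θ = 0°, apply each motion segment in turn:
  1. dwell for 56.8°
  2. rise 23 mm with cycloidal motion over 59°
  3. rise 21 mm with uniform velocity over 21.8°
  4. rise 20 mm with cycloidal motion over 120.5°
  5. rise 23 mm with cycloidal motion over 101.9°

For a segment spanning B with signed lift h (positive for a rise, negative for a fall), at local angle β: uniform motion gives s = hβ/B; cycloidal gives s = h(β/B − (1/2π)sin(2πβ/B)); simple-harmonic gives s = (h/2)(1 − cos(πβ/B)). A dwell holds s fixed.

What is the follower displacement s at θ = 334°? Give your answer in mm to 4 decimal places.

seg 1 [0°–56.8°] dwell: s stays 0.0000
seg 2 [56.8°–115.8°] cycloidal, h=23: full span → s += 23 → s = 23.0000
seg 3 [115.8°–137.6°] uniform, h=21: full span → s += 21 → s = 44.0000
seg 4 [137.6°–258.1°] cycloidal, h=20: full span → s += 20 → s = 64.0000
seg 5 [258.1°–360°] cycloidal, h=23: θ=334° here. β=75.9, B=101.9. 23·(0.7448 − sin(2π·0.7448)/(2π)) = 20.7901 → s = 84.7901

84.7901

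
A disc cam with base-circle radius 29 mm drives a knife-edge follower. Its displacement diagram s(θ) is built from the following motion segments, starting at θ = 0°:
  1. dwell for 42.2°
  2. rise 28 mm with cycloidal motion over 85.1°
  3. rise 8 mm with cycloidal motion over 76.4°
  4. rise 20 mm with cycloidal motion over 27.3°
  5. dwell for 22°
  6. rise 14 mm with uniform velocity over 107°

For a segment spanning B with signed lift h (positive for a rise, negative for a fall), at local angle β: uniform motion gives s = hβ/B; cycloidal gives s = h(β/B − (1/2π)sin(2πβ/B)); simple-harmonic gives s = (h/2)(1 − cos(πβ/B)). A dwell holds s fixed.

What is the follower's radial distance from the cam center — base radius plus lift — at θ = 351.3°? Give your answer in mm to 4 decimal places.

seg 1 [0°–42.2°] dwell: s stays 0.0000
seg 2 [42.2°–127.3°] cycloidal, h=28: full span → s += 28 → s = 28.0000
seg 3 [127.3°–203.7°] cycloidal, h=8: full span → s += 8 → s = 36.0000
seg 4 [203.7°–231°] cycloidal, h=20: full span → s += 20 → s = 56.0000
seg 5 [231°–253°] dwell: s stays 56.0000
seg 6 [253°–360°] uniform, h=14: θ=351.3° here. β=98.3, B=107. 14·98.3/107 = 12.8617 → s = 68.8617
radial distance = base radius + s = 29 + 68.8617 = 97.8617

97.8617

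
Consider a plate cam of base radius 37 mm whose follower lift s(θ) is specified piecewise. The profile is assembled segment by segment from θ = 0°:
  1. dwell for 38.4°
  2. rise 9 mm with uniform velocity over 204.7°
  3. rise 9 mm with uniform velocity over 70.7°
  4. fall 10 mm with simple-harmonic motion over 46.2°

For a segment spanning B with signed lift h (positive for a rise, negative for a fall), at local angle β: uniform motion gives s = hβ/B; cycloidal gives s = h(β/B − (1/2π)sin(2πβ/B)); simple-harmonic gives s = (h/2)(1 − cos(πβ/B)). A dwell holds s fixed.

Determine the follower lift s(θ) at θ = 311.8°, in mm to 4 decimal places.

seg 1 [0°–38.4°] dwell: s stays 0.0000
seg 2 [38.4°–243.1°] uniform, h=9: full span → s += 9 → s = 9.0000
seg 3 [243.1°–313.8°] uniform, h=9: θ=311.8° here. β=68.7, B=70.7. 9·68.7/70.7 = 8.7454 → s = 17.7454

17.7454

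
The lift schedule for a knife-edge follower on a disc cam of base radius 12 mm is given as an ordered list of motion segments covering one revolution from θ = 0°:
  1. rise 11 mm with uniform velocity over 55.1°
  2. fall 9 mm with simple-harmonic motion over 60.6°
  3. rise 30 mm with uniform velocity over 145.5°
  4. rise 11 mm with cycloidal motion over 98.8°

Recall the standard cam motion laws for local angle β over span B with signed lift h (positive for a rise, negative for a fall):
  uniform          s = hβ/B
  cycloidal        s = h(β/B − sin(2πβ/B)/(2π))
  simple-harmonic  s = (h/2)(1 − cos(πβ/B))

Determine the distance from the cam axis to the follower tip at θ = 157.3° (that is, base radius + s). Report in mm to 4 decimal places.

seg 1 [0°–55.1°] uniform, h=11: full span → s += 11 → s = 11.0000
seg 2 [55.1°–115.7°] simple-harmonic, h=-9: full span → s += -9 → s = 2.0000
seg 3 [115.7°–261.2°] uniform, h=30: θ=157.3° here. β=41.6, B=145.5. 30·41.6/145.5 = 8.5773 → s = 10.5773
radial distance = base radius + s = 12 + 10.5773 = 22.5773

22.5773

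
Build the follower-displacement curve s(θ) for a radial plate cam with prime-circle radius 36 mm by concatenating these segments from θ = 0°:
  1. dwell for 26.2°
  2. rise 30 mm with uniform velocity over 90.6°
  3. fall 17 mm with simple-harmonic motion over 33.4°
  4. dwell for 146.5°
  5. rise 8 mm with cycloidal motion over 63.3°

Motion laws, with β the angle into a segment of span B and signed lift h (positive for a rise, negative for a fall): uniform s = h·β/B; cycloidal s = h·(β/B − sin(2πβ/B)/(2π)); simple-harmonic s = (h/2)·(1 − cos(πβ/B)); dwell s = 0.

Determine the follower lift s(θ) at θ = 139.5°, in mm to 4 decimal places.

seg 1 [0°–26.2°] dwell: s stays 0.0000
seg 2 [26.2°–116.8°] uniform, h=30: full span → s += 30 → s = 30.0000
seg 3 [116.8°–150.2°] simple-harmonic, h=-17: θ=139.5° here. β=22.7, B=33.4. -17/2·(1 − cos(π·0.6796)) = -13.0464 → s = 16.9536

16.9536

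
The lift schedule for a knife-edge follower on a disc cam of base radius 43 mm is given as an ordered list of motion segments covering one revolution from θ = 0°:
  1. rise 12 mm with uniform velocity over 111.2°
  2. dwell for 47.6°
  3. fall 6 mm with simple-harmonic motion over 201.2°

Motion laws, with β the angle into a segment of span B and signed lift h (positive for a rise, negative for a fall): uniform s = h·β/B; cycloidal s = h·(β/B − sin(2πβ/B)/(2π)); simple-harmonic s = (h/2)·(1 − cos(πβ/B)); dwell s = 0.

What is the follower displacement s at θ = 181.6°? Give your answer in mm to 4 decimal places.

seg 1 [0°–111.2°] uniform, h=12: full span → s += 12 → s = 12.0000
seg 2 [111.2°–158.8°] dwell: s stays 12.0000
seg 3 [158.8°–360°] simple-harmonic, h=-6: θ=181.6° here. β=22.8, B=201.2. -6/2·(1 − cos(π·0.1133)) = -0.1881 → s = 11.8119

11.8119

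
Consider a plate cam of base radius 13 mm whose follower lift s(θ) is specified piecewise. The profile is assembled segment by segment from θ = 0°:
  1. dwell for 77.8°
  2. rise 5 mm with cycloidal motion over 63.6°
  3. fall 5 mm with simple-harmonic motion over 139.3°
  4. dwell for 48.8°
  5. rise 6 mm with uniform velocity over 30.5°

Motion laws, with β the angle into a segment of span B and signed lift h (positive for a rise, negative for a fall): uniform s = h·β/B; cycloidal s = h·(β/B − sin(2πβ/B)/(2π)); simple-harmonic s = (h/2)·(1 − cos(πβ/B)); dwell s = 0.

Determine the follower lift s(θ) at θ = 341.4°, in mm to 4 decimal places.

seg 1 [0°–77.8°] dwell: s stays 0.0000
seg 2 [77.8°–141.4°] cycloidal, h=5: full span → s += 5 → s = 5.0000
seg 3 [141.4°–280.7°] simple-harmonic, h=-5: full span → s += -5 → s = 0.0000
seg 4 [280.7°–329.5°] dwell: s stays 0.0000
seg 5 [329.5°–360°] uniform, h=6: θ=341.4° here. β=11.9, B=30.5. 6·11.9/30.5 = 2.3410 → s = 2.3410

2.3410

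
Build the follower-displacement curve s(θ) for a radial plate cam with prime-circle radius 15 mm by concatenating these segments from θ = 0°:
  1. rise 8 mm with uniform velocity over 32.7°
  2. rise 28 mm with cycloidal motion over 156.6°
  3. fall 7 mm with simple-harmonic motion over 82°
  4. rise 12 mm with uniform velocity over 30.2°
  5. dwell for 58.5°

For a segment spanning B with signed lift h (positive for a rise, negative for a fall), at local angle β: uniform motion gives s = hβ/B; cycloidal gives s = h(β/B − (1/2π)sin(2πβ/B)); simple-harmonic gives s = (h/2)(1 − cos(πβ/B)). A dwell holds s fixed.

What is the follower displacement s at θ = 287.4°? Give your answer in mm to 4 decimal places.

seg 1 [0°–32.7°] uniform, h=8: full span → s += 8 → s = 8.0000
seg 2 [32.7°–189.3°] cycloidal, h=28: full span → s += 28 → s = 36.0000
seg 3 [189.3°–271.3°] simple-harmonic, h=-7: full span → s += -7 → s = 29.0000
seg 4 [271.3°–301.5°] uniform, h=12: θ=287.4° here. β=16.1, B=30.2. 12·16.1/30.2 = 6.3974 → s = 35.3974

35.3974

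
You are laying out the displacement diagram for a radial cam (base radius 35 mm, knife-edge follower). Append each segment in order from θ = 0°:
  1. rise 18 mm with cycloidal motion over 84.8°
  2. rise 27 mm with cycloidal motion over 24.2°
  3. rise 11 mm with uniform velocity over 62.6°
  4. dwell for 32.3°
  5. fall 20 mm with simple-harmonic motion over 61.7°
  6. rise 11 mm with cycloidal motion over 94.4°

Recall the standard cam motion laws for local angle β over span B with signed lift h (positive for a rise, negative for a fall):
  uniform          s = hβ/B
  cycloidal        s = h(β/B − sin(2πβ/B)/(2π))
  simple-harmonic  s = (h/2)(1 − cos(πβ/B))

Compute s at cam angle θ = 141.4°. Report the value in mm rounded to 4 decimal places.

seg 1 [0°–84.8°] cycloidal, h=18: full span → s += 18 → s = 18.0000
seg 2 [84.8°–109°] cycloidal, h=27: full span → s += 27 → s = 45.0000
seg 3 [109°–171.6°] uniform, h=11: θ=141.4° here. β=32.4, B=62.6. 11·32.4/62.6 = 5.6933 → s = 50.6933

50.6933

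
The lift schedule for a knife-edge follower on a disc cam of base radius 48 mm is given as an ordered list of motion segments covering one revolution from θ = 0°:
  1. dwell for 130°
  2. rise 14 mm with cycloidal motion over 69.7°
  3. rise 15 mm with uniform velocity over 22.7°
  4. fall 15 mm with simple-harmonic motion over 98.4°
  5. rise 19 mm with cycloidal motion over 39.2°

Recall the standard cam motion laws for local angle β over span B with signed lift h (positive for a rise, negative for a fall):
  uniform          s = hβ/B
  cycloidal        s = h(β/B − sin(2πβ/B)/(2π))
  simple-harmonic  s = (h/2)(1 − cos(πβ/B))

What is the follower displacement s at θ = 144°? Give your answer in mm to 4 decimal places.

seg 1 [0°–130°] dwell: s stays 0.0000
seg 2 [130°–199.7°] cycloidal, h=14: θ=144° here. β=14, B=69.7. 14·(0.2009 − sin(2π·0.2009)/(2π)) = 0.6892 → s = 0.6892

0.6892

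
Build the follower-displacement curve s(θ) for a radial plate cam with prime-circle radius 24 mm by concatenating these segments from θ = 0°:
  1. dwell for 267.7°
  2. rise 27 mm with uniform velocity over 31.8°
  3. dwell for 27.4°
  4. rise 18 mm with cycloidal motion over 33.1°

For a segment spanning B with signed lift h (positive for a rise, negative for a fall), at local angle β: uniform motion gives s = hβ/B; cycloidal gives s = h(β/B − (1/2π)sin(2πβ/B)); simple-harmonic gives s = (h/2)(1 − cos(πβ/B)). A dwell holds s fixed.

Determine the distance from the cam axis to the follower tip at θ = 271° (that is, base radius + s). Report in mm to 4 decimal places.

seg 1 [0°–267.7°] dwell: s stays 0.0000
seg 2 [267.7°–299.5°] uniform, h=27: θ=271° here. β=3.3, B=31.8. 27·3.3/31.8 = 2.8019 → s = 2.8019
radial distance = base radius + s = 24 + 2.8019 = 26.8019

26.8019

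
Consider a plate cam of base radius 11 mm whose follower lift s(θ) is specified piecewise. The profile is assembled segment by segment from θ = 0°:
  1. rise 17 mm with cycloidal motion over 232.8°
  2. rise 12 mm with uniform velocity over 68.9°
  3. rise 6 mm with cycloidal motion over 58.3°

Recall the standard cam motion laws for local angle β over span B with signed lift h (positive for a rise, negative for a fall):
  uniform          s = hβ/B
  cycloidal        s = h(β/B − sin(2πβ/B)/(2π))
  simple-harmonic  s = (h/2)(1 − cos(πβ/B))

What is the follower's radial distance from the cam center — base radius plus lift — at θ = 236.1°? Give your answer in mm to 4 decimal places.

seg 1 [0°–232.8°] cycloidal, h=17: full span → s += 17 → s = 17.0000
seg 2 [232.8°–301.7°] uniform, h=12: θ=236.1° here. β=3.3, B=68.9. 12·3.3/68.9 = 0.5747 → s = 17.5747
radial distance = base radius + s = 11 + 17.5747 = 28.5747

28.5747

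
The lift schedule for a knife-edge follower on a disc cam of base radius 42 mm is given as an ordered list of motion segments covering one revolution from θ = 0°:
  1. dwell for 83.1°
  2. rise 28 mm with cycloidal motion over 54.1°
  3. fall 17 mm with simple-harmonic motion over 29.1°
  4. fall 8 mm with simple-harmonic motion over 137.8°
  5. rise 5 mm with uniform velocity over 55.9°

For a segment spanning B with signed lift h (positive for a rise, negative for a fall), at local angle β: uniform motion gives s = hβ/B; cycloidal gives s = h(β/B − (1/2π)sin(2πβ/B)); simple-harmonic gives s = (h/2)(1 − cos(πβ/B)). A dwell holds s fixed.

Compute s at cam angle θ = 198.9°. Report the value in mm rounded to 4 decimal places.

seg 1 [0°–83.1°] dwell: s stays 0.0000
seg 2 [83.1°–137.2°] cycloidal, h=28: full span → s += 28 → s = 28.0000
seg 3 [137.2°–166.3°] simple-harmonic, h=-17: full span → s += -17 → s = 11.0000
seg 4 [166.3°–304.1°] simple-harmonic, h=-8: θ=198.9° here. β=32.6, B=137.8. -8/2·(1 − cos(π·0.2366)) = -1.0548 → s = 9.9452

9.9452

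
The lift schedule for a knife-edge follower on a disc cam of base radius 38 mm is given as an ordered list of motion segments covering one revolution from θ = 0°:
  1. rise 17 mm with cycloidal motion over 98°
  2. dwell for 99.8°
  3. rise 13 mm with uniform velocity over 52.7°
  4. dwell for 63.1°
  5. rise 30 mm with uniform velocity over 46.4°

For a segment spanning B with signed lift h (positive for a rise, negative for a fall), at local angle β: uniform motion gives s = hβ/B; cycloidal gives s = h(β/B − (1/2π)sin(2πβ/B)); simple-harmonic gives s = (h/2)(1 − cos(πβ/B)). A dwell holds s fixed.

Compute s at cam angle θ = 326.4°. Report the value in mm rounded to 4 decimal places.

seg 1 [0°–98°] cycloidal, h=17: full span → s += 17 → s = 17.0000
seg 2 [98°–197.8°] dwell: s stays 17.0000
seg 3 [197.8°–250.5°] uniform, h=13: full span → s += 13 → s = 30.0000
seg 4 [250.5°–313.6°] dwell: s stays 30.0000
seg 5 [313.6°–360°] uniform, h=30: θ=326.4° here. β=12.8, B=46.4. 30·12.8/46.4 = 8.2759 → s = 38.2759

38.2759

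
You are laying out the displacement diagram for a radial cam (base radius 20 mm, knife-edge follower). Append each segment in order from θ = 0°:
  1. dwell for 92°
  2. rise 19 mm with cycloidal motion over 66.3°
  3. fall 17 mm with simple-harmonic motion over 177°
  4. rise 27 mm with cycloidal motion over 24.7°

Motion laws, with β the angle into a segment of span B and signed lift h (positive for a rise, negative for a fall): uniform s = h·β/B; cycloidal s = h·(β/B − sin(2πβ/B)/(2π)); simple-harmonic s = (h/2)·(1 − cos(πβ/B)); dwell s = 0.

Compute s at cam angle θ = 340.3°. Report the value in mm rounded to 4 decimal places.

seg 1 [0°–92°] dwell: s stays 0.0000
seg 2 [92°–158.3°] cycloidal, h=19: full span → s += 19 → s = 19.0000
seg 3 [158.3°–335.3°] simple-harmonic, h=-17: full span → s += -17 → s = 2.0000
seg 4 [335.3°–360°] cycloidal, h=27: θ=340.3° here. β=5, B=24.7. 27·(0.2024 − sin(2π·0.2024)/(2π)) = 1.3589 → s = 3.3589

3.3589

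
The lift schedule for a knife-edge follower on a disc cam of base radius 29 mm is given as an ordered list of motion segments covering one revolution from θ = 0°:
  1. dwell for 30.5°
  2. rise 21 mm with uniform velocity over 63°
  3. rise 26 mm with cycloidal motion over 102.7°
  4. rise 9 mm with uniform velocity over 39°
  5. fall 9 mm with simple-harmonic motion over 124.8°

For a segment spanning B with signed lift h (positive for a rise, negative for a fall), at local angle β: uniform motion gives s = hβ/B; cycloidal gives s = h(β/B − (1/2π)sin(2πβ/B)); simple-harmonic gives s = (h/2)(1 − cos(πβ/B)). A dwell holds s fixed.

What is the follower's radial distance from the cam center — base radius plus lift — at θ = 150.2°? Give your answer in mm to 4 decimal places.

seg 1 [0°–30.5°] dwell: s stays 0.0000
seg 2 [30.5°–93.5°] uniform, h=21: full span → s += 21 → s = 21.0000
seg 3 [93.5°–196.2°] cycloidal, h=26: θ=150.2° here. β=56.7, B=102.7. 26·(0.5521 − sin(2π·0.5521)/(2π)) = 15.6848 → s = 36.6848
radial distance = base radius + s = 29 + 36.6848 = 65.6848

65.6848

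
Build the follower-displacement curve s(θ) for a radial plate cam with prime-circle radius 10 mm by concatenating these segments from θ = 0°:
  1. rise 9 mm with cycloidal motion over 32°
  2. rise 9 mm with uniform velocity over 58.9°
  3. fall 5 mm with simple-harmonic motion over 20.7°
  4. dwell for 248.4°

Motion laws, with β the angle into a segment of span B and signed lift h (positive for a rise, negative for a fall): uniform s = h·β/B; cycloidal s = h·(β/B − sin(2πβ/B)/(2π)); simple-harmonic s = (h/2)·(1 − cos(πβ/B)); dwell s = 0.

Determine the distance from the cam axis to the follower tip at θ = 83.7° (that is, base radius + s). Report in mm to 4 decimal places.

seg 1 [0°–32°] cycloidal, h=9: full span → s += 9 → s = 9.0000
seg 2 [32°–90.9°] uniform, h=9: θ=83.7° here. β=51.7, B=58.9. 9·51.7/58.9 = 7.8998 → s = 16.8998
radial distance = base radius + s = 10 + 16.8998 = 26.8998

26.8998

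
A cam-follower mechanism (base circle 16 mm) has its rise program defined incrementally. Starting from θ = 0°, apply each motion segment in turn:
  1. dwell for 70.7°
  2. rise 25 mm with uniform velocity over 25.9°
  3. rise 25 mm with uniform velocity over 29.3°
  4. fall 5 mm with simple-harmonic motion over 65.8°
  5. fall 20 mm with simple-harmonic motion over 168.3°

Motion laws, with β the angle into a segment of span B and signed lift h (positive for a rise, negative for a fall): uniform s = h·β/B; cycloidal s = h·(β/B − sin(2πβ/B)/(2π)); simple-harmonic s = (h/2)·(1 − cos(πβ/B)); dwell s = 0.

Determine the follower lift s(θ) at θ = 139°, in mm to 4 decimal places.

seg 1 [0°–70.7°] dwell: s stays 0.0000
seg 2 [70.7°–96.6°] uniform, h=25: full span → s += 25 → s = 25.0000
seg 3 [96.6°–125.9°] uniform, h=25: full span → s += 25 → s = 50.0000
seg 4 [125.9°–191.7°] simple-harmonic, h=-5: θ=139° here. β=13.1, B=65.8. -5/2·(1 − cos(π·0.1991)) = -0.4733 → s = 49.5267

49.5267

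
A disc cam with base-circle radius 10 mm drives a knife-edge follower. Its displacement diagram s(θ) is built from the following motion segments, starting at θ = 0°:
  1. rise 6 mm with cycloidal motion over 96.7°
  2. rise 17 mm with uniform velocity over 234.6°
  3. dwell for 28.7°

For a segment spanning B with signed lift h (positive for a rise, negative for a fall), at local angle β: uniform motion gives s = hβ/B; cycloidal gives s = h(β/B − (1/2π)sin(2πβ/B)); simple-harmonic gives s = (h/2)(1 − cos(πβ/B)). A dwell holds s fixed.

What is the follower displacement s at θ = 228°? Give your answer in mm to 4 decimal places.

seg 1 [0°–96.7°] cycloidal, h=6: full span → s += 6 → s = 6.0000
seg 2 [96.7°–331.3°] uniform, h=17: θ=228° here. β=131.3, B=234.6. 17·131.3/234.6 = 9.5145 → s = 15.5145

15.5145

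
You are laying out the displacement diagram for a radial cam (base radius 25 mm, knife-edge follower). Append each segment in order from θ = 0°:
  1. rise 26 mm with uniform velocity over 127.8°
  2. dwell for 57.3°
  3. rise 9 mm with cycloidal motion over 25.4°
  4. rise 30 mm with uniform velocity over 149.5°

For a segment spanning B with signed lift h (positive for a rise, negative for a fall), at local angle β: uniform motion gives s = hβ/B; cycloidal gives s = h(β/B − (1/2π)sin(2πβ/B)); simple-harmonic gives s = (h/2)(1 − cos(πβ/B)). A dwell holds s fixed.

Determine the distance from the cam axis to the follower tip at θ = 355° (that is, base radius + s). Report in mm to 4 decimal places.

seg 1 [0°–127.8°] uniform, h=26: full span → s += 26 → s = 26.0000
seg 2 [127.8°–185.1°] dwell: s stays 26.0000
seg 3 [185.1°–210.5°] cycloidal, h=9: full span → s += 9 → s = 35.0000
seg 4 [210.5°–360°] uniform, h=30: θ=355° here. β=144.5, B=149.5. 30·144.5/149.5 = 28.9967 → s = 63.9967
radial distance = base radius + s = 25 + 63.9967 = 88.9967

88.9967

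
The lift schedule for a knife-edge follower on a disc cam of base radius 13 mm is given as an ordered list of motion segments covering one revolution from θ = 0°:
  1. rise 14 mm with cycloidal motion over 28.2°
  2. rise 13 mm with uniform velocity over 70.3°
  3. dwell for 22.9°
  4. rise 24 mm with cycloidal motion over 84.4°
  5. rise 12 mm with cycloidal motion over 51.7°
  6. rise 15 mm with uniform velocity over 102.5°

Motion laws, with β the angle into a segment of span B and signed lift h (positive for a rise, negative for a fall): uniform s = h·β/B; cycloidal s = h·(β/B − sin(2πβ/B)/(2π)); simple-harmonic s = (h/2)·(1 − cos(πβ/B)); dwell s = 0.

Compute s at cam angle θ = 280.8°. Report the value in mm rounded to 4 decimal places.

seg 1 [0°–28.2°] cycloidal, h=14: full span → s += 14 → s = 14.0000
seg 2 [28.2°–98.5°] uniform, h=13: full span → s += 13 → s = 27.0000
seg 3 [98.5°–121.4°] dwell: s stays 27.0000
seg 4 [121.4°–205.8°] cycloidal, h=24: full span → s += 24 → s = 51.0000
seg 5 [205.8°–257.5°] cycloidal, h=12: full span → s += 12 → s = 63.0000
seg 6 [257.5°–360°] uniform, h=15: θ=280.8° here. β=23.3, B=102.5. 15·23.3/102.5 = 3.4098 → s = 66.4098

66.4098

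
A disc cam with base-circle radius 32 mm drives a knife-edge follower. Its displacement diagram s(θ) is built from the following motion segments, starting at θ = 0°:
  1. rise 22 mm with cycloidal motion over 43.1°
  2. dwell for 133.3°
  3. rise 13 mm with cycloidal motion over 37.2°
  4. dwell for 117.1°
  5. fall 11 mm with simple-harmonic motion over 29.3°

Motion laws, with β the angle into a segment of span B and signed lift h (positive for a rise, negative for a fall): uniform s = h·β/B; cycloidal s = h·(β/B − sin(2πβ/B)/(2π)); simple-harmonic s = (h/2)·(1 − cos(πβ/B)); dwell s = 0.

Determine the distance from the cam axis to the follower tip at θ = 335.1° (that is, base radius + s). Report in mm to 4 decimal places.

seg 1 [0°–43.1°] cycloidal, h=22: full span → s += 22 → s = 22.0000
seg 2 [43.1°–176.4°] dwell: s stays 22.0000
seg 3 [176.4°–213.6°] cycloidal, h=13: full span → s += 13 → s = 35.0000
seg 4 [213.6°–330.7°] dwell: s stays 35.0000
seg 5 [330.7°–360°] simple-harmonic, h=-11: θ=335.1° here. β=4.4, B=29.3. -11/2·(1 − cos(π·0.1502)) = -0.6008 → s = 34.3992
radial distance = base radius + s = 32 + 34.3992 = 66.3992

66.3992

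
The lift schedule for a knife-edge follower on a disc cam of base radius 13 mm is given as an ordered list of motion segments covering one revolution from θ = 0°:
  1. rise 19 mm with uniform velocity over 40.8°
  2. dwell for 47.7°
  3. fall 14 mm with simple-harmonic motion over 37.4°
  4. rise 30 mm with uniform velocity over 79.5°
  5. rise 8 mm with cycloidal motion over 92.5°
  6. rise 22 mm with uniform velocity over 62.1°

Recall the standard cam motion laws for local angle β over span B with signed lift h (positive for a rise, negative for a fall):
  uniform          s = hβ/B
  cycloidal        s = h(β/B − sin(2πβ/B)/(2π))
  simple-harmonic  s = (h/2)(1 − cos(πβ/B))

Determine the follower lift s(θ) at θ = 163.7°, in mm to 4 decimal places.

seg 1 [0°–40.8°] uniform, h=19: full span → s += 19 → s = 19.0000
seg 2 [40.8°–88.5°] dwell: s stays 19.0000
seg 3 [88.5°–125.9°] simple-harmonic, h=-14: full span → s += -14 → s = 5.0000
seg 4 [125.9°–205.4°] uniform, h=30: θ=163.7° here. β=37.8, B=79.5. 30·37.8/79.5 = 14.2642 → s = 19.2642

19.2642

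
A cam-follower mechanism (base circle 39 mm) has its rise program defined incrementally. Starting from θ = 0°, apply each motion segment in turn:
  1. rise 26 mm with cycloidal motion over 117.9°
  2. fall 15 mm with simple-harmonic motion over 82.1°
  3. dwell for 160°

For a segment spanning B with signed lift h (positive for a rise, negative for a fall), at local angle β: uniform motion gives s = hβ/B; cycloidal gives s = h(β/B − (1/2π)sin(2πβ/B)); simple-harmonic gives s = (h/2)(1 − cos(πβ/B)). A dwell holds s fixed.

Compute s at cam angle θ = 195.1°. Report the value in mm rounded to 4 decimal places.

seg 1 [0°–117.9°] cycloidal, h=26: full span → s += 26 → s = 26.0000
seg 2 [117.9°–200°] simple-harmonic, h=-15: θ=195.1° here. β=77.2, B=82.1. -15/2·(1 − cos(π·0.9403)) = -14.8685 → s = 11.1315

11.1315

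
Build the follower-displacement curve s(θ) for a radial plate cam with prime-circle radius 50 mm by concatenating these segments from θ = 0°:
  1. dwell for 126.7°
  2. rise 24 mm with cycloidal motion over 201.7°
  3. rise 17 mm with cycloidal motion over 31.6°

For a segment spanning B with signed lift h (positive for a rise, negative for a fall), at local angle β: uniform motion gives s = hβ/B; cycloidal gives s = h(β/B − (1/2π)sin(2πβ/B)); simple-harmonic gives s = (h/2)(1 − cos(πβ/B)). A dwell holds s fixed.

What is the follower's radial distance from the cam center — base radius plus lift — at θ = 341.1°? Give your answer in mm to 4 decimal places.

seg 1 [0°–126.7°] dwell: s stays 0.0000
seg 2 [126.7°–328.4°] cycloidal, h=24: full span → s += 24 → s = 24.0000
seg 3 [328.4°–360°] cycloidal, h=17: θ=341.1° here. β=12.7, B=31.6. 17·(0.4019 − sin(2π·0.4019)/(2π)) = 5.2682 → s = 29.2682
radial distance = base radius + s = 50 + 29.2682 = 79.2682

79.2682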